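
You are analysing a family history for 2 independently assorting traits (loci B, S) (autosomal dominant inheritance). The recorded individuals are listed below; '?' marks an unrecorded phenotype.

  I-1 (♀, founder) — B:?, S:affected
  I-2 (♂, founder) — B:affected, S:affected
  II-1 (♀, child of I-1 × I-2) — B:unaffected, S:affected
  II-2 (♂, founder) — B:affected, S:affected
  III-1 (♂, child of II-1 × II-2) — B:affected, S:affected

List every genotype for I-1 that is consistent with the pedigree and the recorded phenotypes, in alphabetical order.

I-1 ∈ {Bb SS, Bb Ss, bb SS, bb Ss}

B/I-1 ? ·: bb|Bb
B/I-2 aff ·: Bb
B/II-1 un I-1×I-2: bb
B/II-2 aff ·: Bb|BB
B/III-1 aff II-1×II-2: Bb
⇒ B over [I-1,I-2,II-1,II-2,III-1]: 4 consistent
S/I-1 aff ·: Ss|SS
S/I-2 aff ·: Ss|SS
S/II-1 aff I-1×I-2: Ss|SS
S/II-2 aff ·: Ss|SS
S/III-1 aff II-1×II-2: Ss|SS
⇒ S over [I-1,I-2,II-1,II-2,III-1]: 24 consistent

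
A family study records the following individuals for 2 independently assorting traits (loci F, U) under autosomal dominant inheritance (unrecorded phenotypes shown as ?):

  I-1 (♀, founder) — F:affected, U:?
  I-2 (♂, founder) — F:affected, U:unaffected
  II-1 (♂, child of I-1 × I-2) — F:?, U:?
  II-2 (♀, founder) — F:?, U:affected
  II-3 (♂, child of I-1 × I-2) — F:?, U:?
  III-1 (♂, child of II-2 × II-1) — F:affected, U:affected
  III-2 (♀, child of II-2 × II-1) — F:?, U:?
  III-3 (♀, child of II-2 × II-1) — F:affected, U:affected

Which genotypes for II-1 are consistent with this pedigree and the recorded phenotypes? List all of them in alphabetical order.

F/I-1 aff ·: Ff|FF
F/I-2 aff ·: Ff|FF
F/II-1 ? I-1×I-2: ff|Ff|FF
F/II-2 ? ·: ff|Ff|FF
F/II-3 ? I-1×I-2: ff|Ff|FF
F/III-1 aff II-2×II-1: Ff|FF
F/III-2 ? II-2×II-1: ff|Ff|FF
F/III-3 aff II-2×II-1: Ff|FF
⇒ F over [I-1,I-2,II-1,II-2,II-3,III-1,III-2,III-3]: 243 consistent
U/I-1 ? ·: uu|Uu|UU
U/I-2 un ·: uu
U/II-1 ? I-1×I-2: uu|Uu
U/II-2 aff ·: Uu|UU
U/II-3 ? I-1×I-2: uu|Uu
U/III-1 aff II-2×II-1: Uu|UU
U/III-2 ? II-2×II-1: uu|Uu|UU
U/III-3 aff II-2×II-1: Uu|UU
⇒ U over [I-1,I-2,II-1,II-2,II-3,III-1,III-2,III-3]: 69 consistent

II-1 ∈ {FF Uu, FF uu, Ff Uu, Ff uu, ff Uu, ff uu}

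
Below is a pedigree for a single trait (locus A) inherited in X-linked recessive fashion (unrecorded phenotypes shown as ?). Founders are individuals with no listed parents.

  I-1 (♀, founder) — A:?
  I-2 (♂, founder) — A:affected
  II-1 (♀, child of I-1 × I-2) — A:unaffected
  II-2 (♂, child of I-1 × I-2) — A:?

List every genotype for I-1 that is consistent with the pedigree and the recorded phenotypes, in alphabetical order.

I-1 ∈ {X^AX^A, X^AX^a}

A/I-1 ? ·: X^AX^A|X^AX^a
A/I-2 aff ·: X^aY
A/II-1 un I-1×I-2: X^AX^a
A/II-2 ? I-1×I-2: X^AY|X^aY
⇒ A over [I-1,I-2,II-1,II-2]: 3 consistent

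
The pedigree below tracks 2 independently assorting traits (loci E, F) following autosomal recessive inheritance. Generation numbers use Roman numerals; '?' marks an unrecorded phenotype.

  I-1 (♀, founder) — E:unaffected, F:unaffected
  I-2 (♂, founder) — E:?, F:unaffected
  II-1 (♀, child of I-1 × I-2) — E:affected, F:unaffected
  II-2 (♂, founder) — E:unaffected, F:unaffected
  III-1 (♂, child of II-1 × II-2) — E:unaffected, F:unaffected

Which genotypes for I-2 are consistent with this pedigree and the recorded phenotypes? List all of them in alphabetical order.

E/I-1 un ·: Ee
E/I-2 ? ·: Ee|ee
E/II-1 aff I-1×I-2: ee
E/II-2 un ·: EE|Ee
E/III-1 un II-1×II-2: Ee
⇒ E over [I-1,I-2,II-1,II-2,III-1]: 4 consistent
F/I-1 un ·: FF|Ff
F/I-2 un ·: FF|Ff
F/II-1 un I-1×I-2: FF|Ff
F/II-2 un ·: FF|Ff
F/III-1 un II-1×II-2: FF|Ff
⇒ F over [I-1,I-2,II-1,II-2,III-1]: 24 consistent

I-2 ∈ {Ee FF, Ee Ff, ee FF, ee Ff}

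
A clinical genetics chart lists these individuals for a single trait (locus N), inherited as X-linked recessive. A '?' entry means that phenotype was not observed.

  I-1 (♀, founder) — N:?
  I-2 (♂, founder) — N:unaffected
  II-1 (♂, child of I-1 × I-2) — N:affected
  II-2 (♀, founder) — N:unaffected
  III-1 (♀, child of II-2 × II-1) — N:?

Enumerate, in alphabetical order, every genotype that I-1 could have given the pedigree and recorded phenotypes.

I-1 ∈ {X^NX^n, X^nX^n}

N/I-1 ? ·: X^NX^n|X^nX^n
N/I-2 un ·: X^NY
N/II-1 aff I-1×I-2: X^nY
N/II-2 un ·: X^NX^N|X^NX^n
N/III-1 ? II-2×II-1: X^NX^n|X^nX^n
⇒ N over [I-1,I-2,II-1,II-2,III-1]: 6 consistent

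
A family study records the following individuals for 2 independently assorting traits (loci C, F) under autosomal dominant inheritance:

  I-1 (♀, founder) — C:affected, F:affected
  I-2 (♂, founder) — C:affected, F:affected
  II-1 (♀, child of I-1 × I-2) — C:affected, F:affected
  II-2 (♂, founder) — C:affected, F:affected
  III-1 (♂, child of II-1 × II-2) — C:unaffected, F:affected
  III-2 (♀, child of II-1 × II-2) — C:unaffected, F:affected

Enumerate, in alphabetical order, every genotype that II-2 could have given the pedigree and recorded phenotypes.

C/I-1 aff ·: Cc|CC
C/I-2 aff ·: Cc|CC
C/II-1 aff I-1×I-2: Cc
C/II-2 aff ·: Cc
C/III-1 un II-1×II-2: cc
C/III-2 un II-1×II-2: cc
⇒ C over [I-1,I-2,II-1,II-2,III-1,III-2]: 3 consistent
F/I-1 aff ·: Ff|FF
F/I-2 aff ·: Ff|FF
F/II-1 aff I-1×I-2: Ff|FF
F/II-2 aff ·: Ff|FF
F/III-1 aff II-1×II-2: Ff|FF
F/III-2 aff II-1×II-2: Ff|FF
⇒ F over [I-1,I-2,II-1,II-2,III-1,III-2]: 44 consistent

II-2 ∈ {Cc FF, Cc Ff}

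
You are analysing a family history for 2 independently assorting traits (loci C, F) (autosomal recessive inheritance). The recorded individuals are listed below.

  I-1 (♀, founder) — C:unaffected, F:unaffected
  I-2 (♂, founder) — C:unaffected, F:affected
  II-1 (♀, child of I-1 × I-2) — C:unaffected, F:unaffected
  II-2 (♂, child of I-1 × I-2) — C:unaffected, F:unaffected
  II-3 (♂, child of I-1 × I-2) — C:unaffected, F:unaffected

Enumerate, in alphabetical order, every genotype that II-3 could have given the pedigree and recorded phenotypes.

II-3 ∈ {CC Ff, Cc Ff}

C/I-1 un ·: CC|Cc
C/I-2 un ·: CC|Cc
C/II-1 un I-1×I-2: CC|Cc
C/II-2 un I-1×I-2: CC|Cc
C/II-3 un I-1×I-2: CC|Cc
⇒ C over [I-1,I-2,II-1,II-2,II-3]: 25 consistent
F/I-1 un ·: FF|Ff
F/I-2 aff ·: ff
F/II-1 un I-1×I-2: Ff
F/II-2 un I-1×I-2: Ff
F/II-3 un I-1×I-2: Ff
⇒ F over [I-1,I-2,II-1,II-2,II-3]: 2 consistent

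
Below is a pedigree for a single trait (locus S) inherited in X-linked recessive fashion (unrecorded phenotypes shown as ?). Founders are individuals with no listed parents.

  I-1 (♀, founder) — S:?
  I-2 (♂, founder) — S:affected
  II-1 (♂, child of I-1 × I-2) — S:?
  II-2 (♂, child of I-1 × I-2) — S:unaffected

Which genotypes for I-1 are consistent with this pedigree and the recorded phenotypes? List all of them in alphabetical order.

I-1 ∈ {X^SX^S, X^SX^s}

S/I-1 ? ·: X^SX^S|X^SX^s
S/I-2 aff ·: X^sY
S/II-1 ? I-1×I-2: X^SY|X^sY
S/II-2 un I-1×I-2: X^SY
⇒ S over [I-1,I-2,II-1,II-2]: 3 consistent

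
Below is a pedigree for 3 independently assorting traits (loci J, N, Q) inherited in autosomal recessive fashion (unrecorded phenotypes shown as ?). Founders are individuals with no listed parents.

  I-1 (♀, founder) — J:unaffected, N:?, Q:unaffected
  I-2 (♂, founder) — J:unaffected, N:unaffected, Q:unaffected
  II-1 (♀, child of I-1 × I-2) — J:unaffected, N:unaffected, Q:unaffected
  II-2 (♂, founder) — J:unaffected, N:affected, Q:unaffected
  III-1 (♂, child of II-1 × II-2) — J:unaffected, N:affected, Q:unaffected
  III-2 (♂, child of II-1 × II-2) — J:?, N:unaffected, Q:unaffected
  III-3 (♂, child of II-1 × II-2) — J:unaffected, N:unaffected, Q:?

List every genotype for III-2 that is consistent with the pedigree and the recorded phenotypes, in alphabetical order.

J/I-1 un ·: JJ|Jj
J/I-2 un ·: JJ|Jj
J/II-1 un I-1×I-2: JJ|Jj
J/II-2 un ·: JJ|Jj
J/III-1 un II-1×II-2: JJ|Jj
J/III-2 ? II-1×II-2: JJ|Jj|jj
J/III-3 un II-1×II-2: JJ|Jj
⇒ J over [I-1,I-2,II-1,II-2,III-1,III-2,III-3]: 96 consistent
N/I-1 ? ·: NN|Nn|nn
N/I-2 un ·: NN|Nn
N/II-1 un I-1×I-2: Nn
N/II-2 aff ·: nn
N/III-1 aff II-1×II-2: nn
N/III-2 un II-1×II-2: Nn
N/III-3 un II-1×II-2: Nn
⇒ N over [I-1,I-2,II-1,II-2,III-1,III-2,III-3]: 5 consistent
Q/I-1 un ·: QQ|Qq
Q/I-2 un ·: QQ|Qq
Q/II-1 un I-1×I-2: QQ|Qq
Q/II-2 un ·: QQ|Qq
Q/III-1 un II-1×II-2: QQ|Qq
Q/III-2 un II-1×II-2: QQ|Qq
Q/III-3 ? II-1×II-2: QQ|Qq|qq
⇒ Q over [I-1,I-2,II-1,II-2,III-1,III-2,III-3]: 96 consistent

III-2 ∈ {JJ Nn QQ, JJ Nn Qq, Jj Nn QQ, Jj Nn Qq, jj Nn QQ, jj Nn Qq}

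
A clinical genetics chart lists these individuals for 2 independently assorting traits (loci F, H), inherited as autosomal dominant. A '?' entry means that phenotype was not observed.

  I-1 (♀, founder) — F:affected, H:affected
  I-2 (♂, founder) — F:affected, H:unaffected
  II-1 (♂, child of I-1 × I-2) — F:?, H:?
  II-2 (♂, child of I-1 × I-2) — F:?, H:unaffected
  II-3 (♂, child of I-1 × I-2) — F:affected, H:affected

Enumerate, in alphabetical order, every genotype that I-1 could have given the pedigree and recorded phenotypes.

F/I-1 aff ·: Ff|FF
F/I-2 aff ·: Ff|FF
F/II-1 ? I-1×I-2: ff|Ff|FF
F/II-2 ? I-1×I-2: ff|Ff|FF
F/II-3 aff I-1×I-2: Ff|FF
⇒ F over [I-1,I-2,II-1,II-2,II-3]: 35 consistent
H/I-1 aff ·: Hh
H/I-2 un ·: hh
H/II-1 ? I-1×I-2: hh|Hh
H/II-2 un I-1×I-2: hh
H/II-3 aff I-1×I-2: Hh
⇒ H over [I-1,I-2,II-1,II-2,II-3]: 2 consistent

I-1 ∈ {FF Hh, Ff Hh}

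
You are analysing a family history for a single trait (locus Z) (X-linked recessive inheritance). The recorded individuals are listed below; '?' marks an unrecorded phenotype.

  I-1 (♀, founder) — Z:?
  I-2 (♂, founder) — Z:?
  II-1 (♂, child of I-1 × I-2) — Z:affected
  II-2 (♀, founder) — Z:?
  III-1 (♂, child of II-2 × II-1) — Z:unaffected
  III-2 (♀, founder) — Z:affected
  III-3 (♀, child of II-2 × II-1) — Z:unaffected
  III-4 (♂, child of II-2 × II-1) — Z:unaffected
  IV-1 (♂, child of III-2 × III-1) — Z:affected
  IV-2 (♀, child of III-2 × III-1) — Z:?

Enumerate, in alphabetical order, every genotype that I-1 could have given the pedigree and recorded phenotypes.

I-1 ∈ {X^ZX^z, X^zX^z}

Z/I-1 ? ·: X^ZX^z|X^zX^z
Z/I-2 ? ·: X^ZY|X^zY
Z/II-1 aff I-1×I-2: X^zY
Z/II-2 ? ·: X^ZX^Z|X^ZX^z
Z/III-1 un II-2×II-1: X^ZY
Z/III-2 aff ·: X^zX^z
Z/III-3 un II-2×II-1: X^ZX^z
Z/III-4 un II-2×II-1: X^ZY
Z/IV-1 aff III-2×III-1: X^zY
Z/IV-2 ? III-2×III-1: X^ZX^z
⇒ Z over [I-1,I-2,II-1,II-2,III-1,III-2,III-3,III-4,IV-1,IV-2]: 8 consistent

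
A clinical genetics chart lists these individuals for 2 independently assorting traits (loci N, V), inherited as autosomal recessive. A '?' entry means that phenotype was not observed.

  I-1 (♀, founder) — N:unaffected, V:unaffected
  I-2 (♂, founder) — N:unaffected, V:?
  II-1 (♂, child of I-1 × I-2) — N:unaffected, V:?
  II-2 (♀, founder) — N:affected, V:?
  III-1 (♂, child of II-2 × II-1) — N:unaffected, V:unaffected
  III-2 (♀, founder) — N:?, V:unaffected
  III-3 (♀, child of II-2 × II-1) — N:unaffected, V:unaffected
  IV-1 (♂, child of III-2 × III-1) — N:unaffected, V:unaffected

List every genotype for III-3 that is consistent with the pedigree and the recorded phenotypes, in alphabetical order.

III-3 ∈ {Nn VV, Nn Vv}

N/I-1 un ·: NN|Nn
N/I-2 un ·: NN|Nn
N/II-1 un I-1×I-2: NN|Nn
N/II-2 aff ·: nn
N/III-1 un II-2×II-1: Nn
N/III-2 ? ·: NN|Nn|nn
N/III-3 un II-2×II-1: Nn
N/IV-1 un III-2×III-1: NN|Nn
⇒ N over [I-1,I-2,II-1,II-2,III-1,III-2,III-3,IV-1]: 35 consistent
V/I-1 un ·: VV|Vv
V/I-2 ? ·: VV|Vv|vv
V/II-1 ? I-1×I-2: VV|Vv|vv
V/II-2 ? ·: VV|Vv|vv
V/III-1 un II-2×II-1: VV|Vv
V/III-2 un ·: VV|Vv
V/III-3 un II-2×II-1: VV|Vv
V/IV-1 un III-2×III-1: VV|Vv
⇒ V over [I-1,I-2,II-1,II-2,III-1,III-2,III-3,IV-1]: 260 consistent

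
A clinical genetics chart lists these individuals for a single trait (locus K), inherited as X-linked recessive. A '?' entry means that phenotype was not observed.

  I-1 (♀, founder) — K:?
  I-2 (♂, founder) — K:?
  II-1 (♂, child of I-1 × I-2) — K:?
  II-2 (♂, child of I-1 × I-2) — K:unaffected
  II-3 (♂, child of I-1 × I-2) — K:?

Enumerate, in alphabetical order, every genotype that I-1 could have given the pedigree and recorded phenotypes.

I-1 ∈ {X^KX^K, X^KX^k}

K/I-1 ? ·: X^KX^K|X^KX^k
K/I-2 ? ·: X^KY|X^kY
K/II-1 ? I-1×I-2: X^KY|X^kY
K/II-2 un I-1×I-2: X^KY
K/II-3 ? I-1×I-2: X^KY|X^kY
⇒ K over [I-1,I-2,II-1,II-2,II-3]: 10 consistent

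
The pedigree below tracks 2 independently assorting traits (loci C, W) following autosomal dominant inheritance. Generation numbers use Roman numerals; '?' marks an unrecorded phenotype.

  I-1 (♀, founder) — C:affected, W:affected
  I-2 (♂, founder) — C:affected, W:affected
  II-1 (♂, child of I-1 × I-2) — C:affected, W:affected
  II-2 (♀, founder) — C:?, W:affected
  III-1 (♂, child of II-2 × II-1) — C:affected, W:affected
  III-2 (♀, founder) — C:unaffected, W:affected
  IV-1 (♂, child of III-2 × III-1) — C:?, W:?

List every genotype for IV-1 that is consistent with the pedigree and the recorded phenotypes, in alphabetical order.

IV-1 ∈ {Cc WW, Cc Ww, Cc ww, cc WW, cc Ww, cc ww}

C/I-1 aff ·: Cc|CC
C/I-2 aff ·: Cc|CC
C/II-1 aff I-1×I-2: Cc|CC
C/II-2 ? ·: cc|Cc|CC
C/III-1 aff II-2×II-1: Cc|CC
C/III-2 un ·: cc
C/IV-1 ? III-2×III-1: cc|Cc
⇒ C over [I-1,I-2,II-1,II-2,III-1,III-2,IV-1]: 48 consistent
W/I-1 aff ·: Ww|WW
W/I-2 aff ·: Ww|WW
W/II-1 aff I-1×I-2: Ww|WW
W/II-2 aff ·: Ww|WW
W/III-1 aff II-2×II-1: Ww|WW
W/III-2 aff ·: Ww|WW
W/IV-1 ? III-2×III-1: ww|Ww|WW
⇒ W over [I-1,I-2,II-1,II-2,III-1,III-2,IV-1]: 92 consistent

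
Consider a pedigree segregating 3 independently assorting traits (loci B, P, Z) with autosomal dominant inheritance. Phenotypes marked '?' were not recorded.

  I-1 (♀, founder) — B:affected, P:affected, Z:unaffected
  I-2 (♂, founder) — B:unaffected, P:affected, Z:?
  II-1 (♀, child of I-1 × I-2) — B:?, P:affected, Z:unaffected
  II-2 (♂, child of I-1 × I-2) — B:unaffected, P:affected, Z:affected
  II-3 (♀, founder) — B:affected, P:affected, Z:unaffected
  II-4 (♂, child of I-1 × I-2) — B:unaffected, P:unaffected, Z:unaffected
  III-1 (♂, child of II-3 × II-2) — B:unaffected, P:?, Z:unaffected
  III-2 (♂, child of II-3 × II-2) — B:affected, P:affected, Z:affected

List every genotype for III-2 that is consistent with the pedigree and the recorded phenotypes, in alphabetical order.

III-2 ∈ {Bb PP Zz, Bb Pp Zz}

B/I-1 aff ·: Bb
B/I-2 un ·: bb
B/II-1 ? I-1×I-2: bb|Bb
B/II-2 un I-1×I-2: bb
B/II-3 aff ·: Bb
B/II-4 un I-1×I-2: bb
B/III-1 un II-3×II-2: bb
B/III-2 aff II-3×II-2: Bb
⇒ B over [I-1,I-2,II-1,II-2,II-3,II-4,III-1,III-2]: 2 consistent
P/I-1 aff ·: Pp
P/I-2 aff ·: Pp
P/II-1 aff I-1×I-2: Pp|PP
P/II-2 aff I-1×I-2: Pp|PP
P/II-3 aff ·: Pp|PP
P/II-4 un I-1×I-2: pp
P/III-1 ? II-3×II-2: pp|Pp|PP
P/III-2 aff II-3×II-2: Pp|PP
⇒ P over [I-1,I-2,II-1,II-2,II-3,II-4,III-1,III-2]: 30 consistent
Z/I-1 un ·: zz
Z/I-2 ? ·: Zz
Z/II-1 un I-1×I-2: zz
Z/II-2 aff I-1×I-2: Zz
Z/II-3 un ·: zz
Z/II-4 un I-1×I-2: zz
Z/III-1 un II-3×II-2: zz
Z/III-2 aff II-3×II-2: Zz
⇒ Z over [I-1,I-2,II-1,II-2,II-3,II-4,III-1,III-2]: 1 consistent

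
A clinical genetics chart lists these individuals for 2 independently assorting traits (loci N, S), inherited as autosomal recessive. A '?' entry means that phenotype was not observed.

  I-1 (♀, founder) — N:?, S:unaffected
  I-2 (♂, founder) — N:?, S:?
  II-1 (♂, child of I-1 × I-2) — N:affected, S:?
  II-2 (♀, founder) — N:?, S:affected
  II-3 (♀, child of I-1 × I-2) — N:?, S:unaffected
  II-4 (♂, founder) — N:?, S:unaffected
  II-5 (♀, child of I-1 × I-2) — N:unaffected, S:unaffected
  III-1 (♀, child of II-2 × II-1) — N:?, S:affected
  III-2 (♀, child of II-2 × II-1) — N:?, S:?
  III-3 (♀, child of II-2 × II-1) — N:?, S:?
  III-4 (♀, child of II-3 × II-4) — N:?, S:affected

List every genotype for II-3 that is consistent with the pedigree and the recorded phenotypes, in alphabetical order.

N/I-1 ? ·: Nn|nn
N/I-2 ? ·: Nn|nn
N/II-1 aff I-1×I-2: nn
N/II-2 ? ·: NN|Nn|nn
N/II-3 ? I-1×I-2: NN|Nn|nn
N/II-4 ? ·: NN|Nn|nn
N/II-5 un I-1×I-2: NN|Nn
N/III-1 ? II-2×II-1: Nn|nn
N/III-2 ? II-2×II-1: Nn|nn
N/III-3 ? II-2×II-1: Nn|nn
N/III-4 ? II-3×II-4: NN|Nn|nn
⇒ N over [I-1,I-2,II-1,II-2,II-3,II-4,II-5,III-1,III-2,III-3,III-4]: 520 consistent
S/I-1 un ·: SS|Ss
S/I-2 ? ·: SS|Ss|ss
S/II-1 ? I-1×I-2: Ss|ss
S/II-2 aff ·: ss
S/II-3 un I-1×I-2: Ss
S/II-4 un ·: Ss
S/II-5 un I-1×I-2: SS|Ss
S/III-1 aff II-2×II-1: ss
S/III-2 ? II-2×II-1: Ss|ss
S/III-3 ? II-2×II-1: Ss|ss
S/III-4 aff II-3×II-4: ss
⇒ S over [I-1,I-2,II-1,II-2,II-3,II-4,II-5,III-1,III-2,III-3,III-4]: 35 consistent

II-3 ∈ {NN Ss, Nn Ss, nn Ss}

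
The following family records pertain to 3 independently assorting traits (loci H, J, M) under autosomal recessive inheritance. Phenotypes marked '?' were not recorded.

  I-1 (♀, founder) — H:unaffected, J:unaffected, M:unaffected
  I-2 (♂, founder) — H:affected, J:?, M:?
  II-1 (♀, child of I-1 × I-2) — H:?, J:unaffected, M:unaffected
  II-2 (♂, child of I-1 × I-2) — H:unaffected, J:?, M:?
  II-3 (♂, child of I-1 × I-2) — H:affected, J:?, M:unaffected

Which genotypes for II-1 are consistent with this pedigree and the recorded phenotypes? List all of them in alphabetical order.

II-1 ∈ {Hh JJ MM, Hh JJ Mm, Hh Jj MM, Hh Jj Mm, hh JJ MM, hh JJ Mm, hh Jj MM, hh Jj Mm}

H/I-1 un ·: Hh
H/I-2 aff ·: hh
H/II-1 ? I-1×I-2: Hh|hh
H/II-2 un I-1×I-2: Hh
H/II-3 aff I-1×I-2: hh
⇒ H over [I-1,I-2,II-1,II-2,II-3]: 2 consistent
J/I-1 un ·: JJ|Jj
J/I-2 ? ·: JJ|Jj|jj
J/II-1 un I-1×I-2: JJ|Jj
J/II-2 ? I-1×I-2: JJ|Jj|jj
J/II-3 ? I-1×I-2: JJ|Jj|jj
⇒ J over [I-1,I-2,II-1,II-2,II-3]: 40 consistent
M/I-1 un ·: MM|Mm
M/I-2 ? ·: MM|Mm|mm
M/II-1 un I-1×I-2: MM|Mm
M/II-2 ? I-1×I-2: MM|Mm|mm
M/II-3 un I-1×I-2: MM|Mm
⇒ M over [I-1,I-2,II-1,II-2,II-3]: 32 consistent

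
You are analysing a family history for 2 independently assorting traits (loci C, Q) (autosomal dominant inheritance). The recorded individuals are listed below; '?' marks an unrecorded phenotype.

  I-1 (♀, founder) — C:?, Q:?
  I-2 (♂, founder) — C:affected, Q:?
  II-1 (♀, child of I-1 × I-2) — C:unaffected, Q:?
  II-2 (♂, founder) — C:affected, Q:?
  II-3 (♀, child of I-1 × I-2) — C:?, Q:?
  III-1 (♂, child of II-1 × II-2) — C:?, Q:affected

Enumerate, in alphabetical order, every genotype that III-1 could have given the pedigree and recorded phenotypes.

III-1 ∈ {Cc QQ, Cc Qq, cc QQ, cc Qq}

C/I-1 ? ·: cc|Cc
C/I-2 aff ·: Cc
C/II-1 un I-1×I-2: cc
C/II-2 aff ·: Cc|CC
C/II-3 ? I-1×I-2: cc|Cc|CC
C/III-1 ? II-1×II-2: cc|Cc
⇒ C over [I-1,I-2,II-1,II-2,II-3,III-1]: 15 consistent
Q/I-1 ? ·: qq|Qq|QQ
Q/I-2 ? ·: qq|Qq|QQ
Q/II-1 ? I-1×I-2: qq|Qq|QQ
Q/II-2 ? ·: qq|Qq|QQ
Q/II-3 ? I-1×I-2: qq|Qq|QQ
Q/III-1 aff II-1×II-2: Qq|QQ
⇒ Q over [I-1,I-2,II-1,II-2,II-3,III-1]: 113 consistent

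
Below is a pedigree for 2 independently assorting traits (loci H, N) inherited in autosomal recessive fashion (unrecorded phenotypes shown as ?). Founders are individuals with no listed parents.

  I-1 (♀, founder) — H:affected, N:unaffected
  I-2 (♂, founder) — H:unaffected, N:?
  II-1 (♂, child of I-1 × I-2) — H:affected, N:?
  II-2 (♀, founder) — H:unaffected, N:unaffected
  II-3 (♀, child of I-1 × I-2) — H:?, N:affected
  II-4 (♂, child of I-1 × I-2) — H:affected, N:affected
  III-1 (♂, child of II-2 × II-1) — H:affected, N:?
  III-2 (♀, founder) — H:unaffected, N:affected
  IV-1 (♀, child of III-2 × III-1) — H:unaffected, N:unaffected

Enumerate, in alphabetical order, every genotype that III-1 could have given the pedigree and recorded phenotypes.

H/I-1 aff ·: hh
H/I-2 un ·: Hh
H/II-1 aff I-1×I-2: hh
H/II-2 un ·: Hh
H/II-3 ? I-1×I-2: Hh|hh
H/II-4 aff I-1×I-2: hh
H/III-1 aff II-2×II-1: hh
H/III-2 un ·: HH|Hh
H/IV-1 un III-2×III-1: Hh
⇒ H over [I-1,I-2,II-1,II-2,II-3,II-4,III-1,III-2,IV-1]: 4 consistent
N/I-1 un ·: Nn
N/I-2 ? ·: Nn|nn
N/II-1 ? I-1×I-2: NN|Nn|nn
N/II-2 un ·: NN|Nn
N/II-3 aff I-1×I-2: nn
N/II-4 aff I-1×I-2: nn
N/III-1 ? II-2×II-1: NN|Nn
N/III-2 aff ·: nn
N/IV-1 un III-2×III-1: Nn
⇒ N over [I-1,I-2,II-1,II-2,II-3,II-4,III-1,III-2,IV-1]: 15 consistent

III-1 ∈ {hh NN, hh Nn}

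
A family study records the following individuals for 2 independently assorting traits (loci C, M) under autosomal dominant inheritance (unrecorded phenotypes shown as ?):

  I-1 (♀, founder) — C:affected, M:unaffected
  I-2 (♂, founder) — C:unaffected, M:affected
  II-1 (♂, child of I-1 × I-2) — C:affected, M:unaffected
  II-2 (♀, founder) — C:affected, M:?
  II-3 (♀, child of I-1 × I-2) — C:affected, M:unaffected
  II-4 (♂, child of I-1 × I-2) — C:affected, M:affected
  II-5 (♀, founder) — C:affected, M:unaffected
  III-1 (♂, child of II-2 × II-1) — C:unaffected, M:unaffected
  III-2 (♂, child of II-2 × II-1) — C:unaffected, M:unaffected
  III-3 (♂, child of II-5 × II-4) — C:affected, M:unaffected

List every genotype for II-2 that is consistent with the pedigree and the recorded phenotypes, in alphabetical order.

II-2 ∈ {Cc Mm, Cc mm}

C/I-1 aff ·: Cc|CC
C/I-2 un ·: cc
C/II-1 aff I-1×I-2: Cc
C/II-2 aff ·: Cc
C/II-3 aff I-1×I-2: Cc
C/II-4 aff I-1×I-2: Cc
C/II-5 aff ·: Cc|CC
C/III-1 un II-2×II-1: cc
C/III-2 un II-2×II-1: cc
C/III-3 aff II-5×II-4: Cc|CC
⇒ C over [I-1,I-2,II-1,II-2,II-3,II-4,II-5,III-1,III-2,III-3]: 8 consistent
M/I-1 un ·: mm
M/I-2 aff ·: Mm
M/II-1 un I-1×I-2: mm
M/II-2 ? ·: mm|Mm
M/II-3 un I-1×I-2: mm
M/II-4 aff I-1×I-2: Mm
M/II-5 un ·: mm
M/III-1 un II-2×II-1: mm
M/III-2 un II-2×II-1: mm
M/III-3 un II-5×II-4: mm
⇒ M over [I-1,I-2,II-1,II-2,II-3,II-4,II-5,III-1,III-2,III-3]: 2 consistent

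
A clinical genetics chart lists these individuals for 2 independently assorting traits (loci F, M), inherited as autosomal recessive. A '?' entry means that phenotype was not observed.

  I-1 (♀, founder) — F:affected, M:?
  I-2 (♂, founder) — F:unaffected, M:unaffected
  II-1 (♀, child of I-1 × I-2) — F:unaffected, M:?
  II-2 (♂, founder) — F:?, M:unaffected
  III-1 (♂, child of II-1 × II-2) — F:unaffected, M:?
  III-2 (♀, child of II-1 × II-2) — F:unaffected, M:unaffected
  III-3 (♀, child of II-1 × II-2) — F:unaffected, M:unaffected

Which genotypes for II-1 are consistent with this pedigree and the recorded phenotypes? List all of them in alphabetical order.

II-1 ∈ {Ff MM, Ff Mm, Ff mm}

F/I-1 aff ·: ff
F/I-2 un ·: FF|Ff
F/II-1 un I-1×I-2: Ff
F/II-2 ? ·: FF|Ff|ff
F/III-1 un II-1×II-2: FF|Ff
F/III-2 un II-1×II-2: FF|Ff
F/III-3 un II-1×II-2: FF|Ff
⇒ F over [I-1,I-2,II-1,II-2,III-1,III-2,III-3]: 34 consistent
M/I-1 ? ·: MM|Mm|mm
M/I-2 un ·: MM|Mm
M/II-1 ? I-1×I-2: MM|Mm|mm
M/II-2 un ·: MM|Mm
M/III-1 ? II-1×II-2: MM|Mm|mm
M/III-2 un II-1×II-2: MM|Mm
M/III-3 un II-1×II-2: MM|Mm
⇒ M over [I-1,I-2,II-1,II-2,III-1,III-2,III-3]: 142 consistent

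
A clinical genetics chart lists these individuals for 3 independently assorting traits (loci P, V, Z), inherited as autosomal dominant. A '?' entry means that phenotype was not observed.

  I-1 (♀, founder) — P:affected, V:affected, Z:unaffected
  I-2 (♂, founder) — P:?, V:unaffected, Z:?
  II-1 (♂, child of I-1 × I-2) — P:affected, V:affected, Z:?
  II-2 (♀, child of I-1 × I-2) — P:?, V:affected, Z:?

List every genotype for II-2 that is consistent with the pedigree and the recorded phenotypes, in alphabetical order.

P/I-1 aff ·: Pp|PP
P/I-2 ? ·: pp|Pp|PP
P/II-1 aff I-1×I-2: Pp|PP
P/II-2 ? I-1×I-2: pp|Pp|PP
⇒ P over [I-1,I-2,II-1,II-2]: 18 consistent
V/I-1 aff ·: Vv|VV
V/I-2 un ·: vv
V/II-1 aff I-1×I-2: Vv
V/II-2 aff I-1×I-2: Vv
⇒ V over [I-1,I-2,II-1,II-2]: 2 consistent
Z/I-1 un ·: zz
Z/I-2 ? ·: zz|Zz|ZZ
Z/II-1 ? I-1×I-2: zz|Zz
Z/II-2 ? I-1×I-2: zz|Zz
⇒ Z over [I-1,I-2,II-1,II-2]: 6 consistent

II-2 ∈ {PP Vv Zz, PP Vv zz, Pp Vv Zz, Pp Vv zz, pp Vv Zz, pp Vv zz}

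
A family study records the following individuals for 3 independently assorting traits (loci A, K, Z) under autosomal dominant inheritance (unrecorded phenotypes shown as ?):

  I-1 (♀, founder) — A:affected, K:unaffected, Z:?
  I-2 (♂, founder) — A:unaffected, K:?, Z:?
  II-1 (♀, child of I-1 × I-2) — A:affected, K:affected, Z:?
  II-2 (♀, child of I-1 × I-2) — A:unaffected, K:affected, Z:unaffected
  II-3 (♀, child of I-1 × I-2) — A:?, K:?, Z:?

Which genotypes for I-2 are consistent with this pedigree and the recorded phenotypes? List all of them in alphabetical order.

I-2 ∈ {aa KK Zz, aa KK zz, aa Kk Zz, aa Kk zz}

A/I-1 aff ·: Aa
A/I-2 un ·: aa
A/II-1 aff I-1×I-2: Aa
A/II-2 un I-1×I-2: aa
A/II-3 ? I-1×I-2: aa|Aa
⇒ A over [I-1,I-2,II-1,II-2,II-3]: 2 consistent
K/I-1 un ·: kk
K/I-2 ? ·: Kk|KK
K/II-1 aff I-1×I-2: Kk
K/II-2 aff I-1×I-2: Kk
K/II-3 ? I-1×I-2: kk|Kk
⇒ K over [I-1,I-2,II-1,II-2,II-3]: 3 consistent
Z/I-1 ? ·: zz|Zz
Z/I-2 ? ·: zz|Zz
Z/II-1 ? I-1×I-2: zz|Zz|ZZ
Z/II-2 un I-1×I-2: zz
Z/II-3 ? I-1×I-2: zz|Zz|ZZ
⇒ Z over [I-1,I-2,II-1,II-2,II-3]: 18 consistent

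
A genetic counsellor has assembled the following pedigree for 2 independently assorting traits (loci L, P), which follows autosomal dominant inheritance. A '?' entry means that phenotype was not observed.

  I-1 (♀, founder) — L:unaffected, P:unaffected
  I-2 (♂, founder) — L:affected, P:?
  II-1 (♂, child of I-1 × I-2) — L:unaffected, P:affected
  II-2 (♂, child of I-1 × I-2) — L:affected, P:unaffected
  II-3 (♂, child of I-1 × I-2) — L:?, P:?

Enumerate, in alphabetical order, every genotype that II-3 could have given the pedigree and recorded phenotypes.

II-3 ∈ {Ll Pp, Ll pp, ll Pp, ll pp}

L/I-1 un ·: ll
L/I-2 aff ·: Ll
L/II-1 un I-1×I-2: ll
L/II-2 aff I-1×I-2: Ll
L/II-3 ? I-1×I-2: ll|Ll
⇒ L over [I-1,I-2,II-1,II-2,II-3]: 2 consistent
P/I-1 un ·: pp
P/I-2 ? ·: Pp
P/II-1 aff I-1×I-2: Pp
P/II-2 un I-1×I-2: pp
P/II-3 ? I-1×I-2: pp|Pp
⇒ P over [I-1,I-2,II-1,II-2,II-3]: 2 consistent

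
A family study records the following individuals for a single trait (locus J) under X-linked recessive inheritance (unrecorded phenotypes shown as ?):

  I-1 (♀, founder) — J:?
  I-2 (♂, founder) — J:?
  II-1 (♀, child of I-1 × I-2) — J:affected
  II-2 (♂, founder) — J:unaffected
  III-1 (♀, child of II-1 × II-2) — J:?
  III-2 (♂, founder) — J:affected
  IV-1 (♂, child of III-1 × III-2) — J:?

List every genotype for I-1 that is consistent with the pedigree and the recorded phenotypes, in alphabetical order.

J/I-1 ? ·: X^JX^j|X^jX^j
J/I-2 ? ·: X^jY
J/II-1 aff I-1×I-2: X^jX^j
J/II-2 un ·: X^JY
J/III-1 ? II-1×II-2: X^JX^j
J/III-2 aff ·: X^jY
J/IV-1 ? III-1×III-2: X^JY|X^jY
⇒ J over [I-1,I-2,II-1,II-2,III-1,III-2,IV-1]: 4 consistent

I-1 ∈ {X^JX^j, X^jX^j}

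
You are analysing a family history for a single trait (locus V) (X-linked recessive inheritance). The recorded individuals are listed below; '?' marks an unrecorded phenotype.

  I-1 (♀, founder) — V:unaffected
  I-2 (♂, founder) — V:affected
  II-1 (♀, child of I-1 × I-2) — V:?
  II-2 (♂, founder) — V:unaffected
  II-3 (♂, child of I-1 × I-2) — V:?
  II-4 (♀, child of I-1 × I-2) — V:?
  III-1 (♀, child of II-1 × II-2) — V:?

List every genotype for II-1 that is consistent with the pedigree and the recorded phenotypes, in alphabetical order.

V/I-1 un ·: X^VX^V|X^VX^v
V/I-2 aff ·: X^vY
V/II-1 ? I-1×I-2: X^VX^v|X^vX^v
V/II-2 un ·: X^VY
V/II-3 ? I-1×I-2: X^VY|X^vY
V/II-4 ? I-1×I-2: X^VX^v|X^vX^v
V/III-1 ? II-1×II-2: X^VX^V|X^VX^v
⇒ V over [I-1,I-2,II-1,II-2,II-3,II-4,III-1]: 14 consistent

II-1 ∈ {X^VX^v, X^vX^v}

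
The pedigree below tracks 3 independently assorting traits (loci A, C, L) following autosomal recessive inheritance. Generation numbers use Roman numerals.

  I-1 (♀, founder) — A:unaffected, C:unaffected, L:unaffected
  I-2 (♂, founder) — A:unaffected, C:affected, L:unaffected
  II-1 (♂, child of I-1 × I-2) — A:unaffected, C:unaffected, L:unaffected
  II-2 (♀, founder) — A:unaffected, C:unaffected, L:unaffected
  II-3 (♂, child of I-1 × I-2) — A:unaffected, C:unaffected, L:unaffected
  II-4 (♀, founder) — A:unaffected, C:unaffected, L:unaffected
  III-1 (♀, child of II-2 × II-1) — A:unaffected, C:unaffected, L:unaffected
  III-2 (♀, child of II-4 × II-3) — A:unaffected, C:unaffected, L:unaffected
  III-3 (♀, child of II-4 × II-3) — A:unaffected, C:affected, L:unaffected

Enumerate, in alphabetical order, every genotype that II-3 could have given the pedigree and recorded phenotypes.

II-3 ∈ {AA Cc LL, AA Cc Ll, Aa Cc LL, Aa Cc Ll}

A/I-1 un ·: AA|Aa
A/I-2 un ·: AA|Aa
A/II-1 un I-1×I-2: AA|Aa
A/II-2 un ·: AA|Aa
A/II-3 un I-1×I-2: AA|Aa
A/II-4 un ·: AA|Aa
A/III-1 un II-2×II-1: AA|Aa
A/III-2 un II-4×II-3: AA|Aa
A/III-3 un II-4×II-3: AA|Aa
⇒ A over [I-1,I-2,II-1,II-2,II-3,II-4,III-1,III-2,III-3]: 288 consistent
C/I-1 un ·: CC|Cc
C/I-2 aff ·: cc
C/II-1 un I-1×I-2: Cc
C/II-2 un ·: CC|Cc
C/II-3 un I-1×I-2: Cc
C/II-4 un ·: Cc
C/III-1 un II-2×II-1: CC|Cc
C/III-2 un II-4×II-3: CC|Cc
C/III-3 aff II-4×II-3: cc
⇒ C over [I-1,I-2,II-1,II-2,II-3,II-4,III-1,III-2,III-3]: 16 consistent
L/I-1 un ·: LL|Ll
L/I-2 un ·: LL|Ll
L/II-1 un I-1×I-2: LL|Ll
L/II-2 un ·: LL|Ll
L/II-3 un I-1×I-2: LL|Ll
L/II-4 un ·: LL|Ll
L/III-1 un II-2×II-1: LL|Ll
L/III-2 un II-4×II-3: LL|Ll
L/III-3 un II-4×II-3: LL|Ll
⇒ L over [I-1,I-2,II-1,II-2,II-3,II-4,III-1,III-2,III-3]: 288 consistent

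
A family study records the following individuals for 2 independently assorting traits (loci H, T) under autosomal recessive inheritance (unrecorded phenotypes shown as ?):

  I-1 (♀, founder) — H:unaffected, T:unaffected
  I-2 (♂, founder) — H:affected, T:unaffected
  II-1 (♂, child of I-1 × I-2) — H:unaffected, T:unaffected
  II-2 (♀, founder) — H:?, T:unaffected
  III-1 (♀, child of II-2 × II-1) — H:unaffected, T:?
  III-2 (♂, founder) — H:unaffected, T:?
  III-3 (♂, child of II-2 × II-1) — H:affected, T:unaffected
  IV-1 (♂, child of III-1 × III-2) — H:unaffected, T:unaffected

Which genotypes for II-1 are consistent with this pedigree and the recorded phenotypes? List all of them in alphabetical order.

II-1 ∈ {Hh TT, Hh Tt}

H/I-1 un ·: HH|Hh
H/I-2 aff ·: hh
H/II-1 un I-1×I-2: Hh
H/II-2 ? ·: Hh|hh
H/III-1 un II-2×II-1: HH|Hh
H/III-2 un ·: HH|Hh
H/III-3 aff II-2×II-1: hh
H/IV-1 un III-1×III-2: HH|Hh
⇒ H over [I-1,I-2,II-1,II-2,III-1,III-2,III-3,IV-1]: 22 consistent
T/I-1 un ·: TT|Tt
T/I-2 un ·: TT|Tt
T/II-1 un I-1×I-2: TT|Tt
T/II-2 un ·: TT|Tt
T/III-1 ? II-2×II-1: TT|Tt|tt
T/III-2 ? ·: TT|Tt|tt
T/III-3 un II-2×II-1: TT|Tt
T/IV-1 un III-1×III-2: TT|Tt
⇒ T over [I-1,I-2,II-1,II-2,III-1,III-2,III-3,IV-1]: 208 consistent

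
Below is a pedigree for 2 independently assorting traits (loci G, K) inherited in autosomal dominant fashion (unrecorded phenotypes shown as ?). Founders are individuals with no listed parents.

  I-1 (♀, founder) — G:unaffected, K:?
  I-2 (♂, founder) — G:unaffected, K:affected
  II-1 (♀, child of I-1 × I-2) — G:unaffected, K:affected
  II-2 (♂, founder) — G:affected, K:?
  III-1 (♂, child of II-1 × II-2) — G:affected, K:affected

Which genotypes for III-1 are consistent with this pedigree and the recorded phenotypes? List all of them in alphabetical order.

G/I-1 un ·: gg
G/I-2 un ·: gg
G/II-1 un I-1×I-2: gg
G/II-2 aff ·: Gg|GG
G/III-1 aff II-1×II-2: Gg
⇒ G over [I-1,I-2,II-1,II-2,III-1]: 2 consistent
K/I-1 ? ·: kk|Kk|KK
K/I-2 aff ·: Kk|KK
K/II-1 aff I-1×I-2: Kk|KK
K/II-2 ? ·: kk|Kk|KK
K/III-1 aff II-1×II-2: Kk|KK
⇒ K over [I-1,I-2,II-1,II-2,III-1]: 41 consistent

III-1 ∈ {Gg KK, Gg Kk}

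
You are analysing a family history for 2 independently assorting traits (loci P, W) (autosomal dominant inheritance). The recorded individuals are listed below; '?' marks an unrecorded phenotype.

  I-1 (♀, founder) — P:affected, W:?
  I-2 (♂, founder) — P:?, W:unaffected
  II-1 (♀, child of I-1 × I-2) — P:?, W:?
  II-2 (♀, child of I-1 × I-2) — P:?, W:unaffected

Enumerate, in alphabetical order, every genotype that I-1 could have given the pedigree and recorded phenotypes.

I-1 ∈ {PP Ww, PP ww, Pp Ww, Pp ww}

P/I-1 aff ·: Pp|PP
P/I-2 ? ·: pp|Pp|PP
P/II-1 ? I-1×I-2: pp|Pp|PP
P/II-2 ? I-1×I-2: pp|Pp|PP
⇒ P over [I-1,I-2,II-1,II-2]: 23 consistent
W/I-1 ? ·: ww|Ww
W/I-2 un ·: ww
W/II-1 ? I-1×I-2: ww|Ww
W/II-2 un I-1×I-2: ww
⇒ W over [I-1,I-2,II-1,II-2]: 3 consistent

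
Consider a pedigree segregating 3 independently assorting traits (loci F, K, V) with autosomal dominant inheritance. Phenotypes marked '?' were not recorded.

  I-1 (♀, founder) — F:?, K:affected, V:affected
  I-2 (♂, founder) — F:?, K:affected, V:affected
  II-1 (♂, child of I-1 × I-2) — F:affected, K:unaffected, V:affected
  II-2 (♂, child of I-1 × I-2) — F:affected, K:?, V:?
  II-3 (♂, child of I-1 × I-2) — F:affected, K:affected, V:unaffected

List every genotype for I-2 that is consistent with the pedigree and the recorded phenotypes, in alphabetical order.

I-2 ∈ {FF Kk Vv, Ff Kk Vv, ff Kk Vv}

F/I-1 ? ·: ff|Ff|FF
F/I-2 ? ·: ff|Ff|FF
F/II-1 aff I-1×I-2: Ff|FF
F/II-2 aff I-1×I-2: Ff|FF
F/II-3 aff I-1×I-2: Ff|FF
⇒ F over [I-1,I-2,II-1,II-2,II-3]: 29 consistent
K/I-1 aff ·: Kk
K/I-2 aff ·: Kk
K/II-1 un I-1×I-2: kk
K/II-2 ? I-1×I-2: kk|Kk|KK
K/II-3 aff I-1×I-2: Kk|KK
⇒ K over [I-1,I-2,II-1,II-2,II-3]: 6 consistent
V/I-1 aff ·: Vv
V/I-2 aff ·: Vv
V/II-1 aff I-1×I-2: Vv|VV
V/II-2 ? I-1×I-2: vv|Vv|VV
V/II-3 un I-1×I-2: vv
⇒ V over [I-1,I-2,II-1,II-2,II-3]: 6 consistent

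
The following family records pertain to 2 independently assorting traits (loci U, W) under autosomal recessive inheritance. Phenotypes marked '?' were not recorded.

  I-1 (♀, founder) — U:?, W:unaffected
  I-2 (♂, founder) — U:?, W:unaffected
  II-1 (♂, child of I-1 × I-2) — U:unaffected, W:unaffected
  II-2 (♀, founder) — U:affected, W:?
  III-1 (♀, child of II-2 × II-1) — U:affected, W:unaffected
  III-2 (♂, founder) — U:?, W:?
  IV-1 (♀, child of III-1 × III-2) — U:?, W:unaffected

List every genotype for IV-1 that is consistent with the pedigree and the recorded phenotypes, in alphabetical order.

IV-1 ∈ {Uu WW, Uu Ww, uu WW, uu Ww}

U/I-1 ? ·: UU|Uu|uu
U/I-2 ? ·: UU|Uu|uu
U/II-1 un I-1×I-2: Uu
U/II-2 aff ·: uu
U/III-1 aff II-2×II-1: uu
U/III-2 ? ·: UU|Uu|uu
U/IV-1 ? III-1×III-2: Uu|uu
⇒ U over [I-1,I-2,II-1,II-2,III-1,III-2,IV-1]: 28 consistent
W/I-1 un ·: WW|Ww
W/I-2 un ·: WW|Ww
W/II-1 un I-1×I-2: WW|Ww
W/II-2 ? ·: WW|Ww|ww
W/III-1 un II-2×II-1: WW|Ww
W/III-2 ? ·: WW|Ww|ww
W/IV-1 un III-1×III-2: WW|Ww
⇒ W over [I-1,I-2,II-1,II-2,III-1,III-2,IV-1]: 141 consistent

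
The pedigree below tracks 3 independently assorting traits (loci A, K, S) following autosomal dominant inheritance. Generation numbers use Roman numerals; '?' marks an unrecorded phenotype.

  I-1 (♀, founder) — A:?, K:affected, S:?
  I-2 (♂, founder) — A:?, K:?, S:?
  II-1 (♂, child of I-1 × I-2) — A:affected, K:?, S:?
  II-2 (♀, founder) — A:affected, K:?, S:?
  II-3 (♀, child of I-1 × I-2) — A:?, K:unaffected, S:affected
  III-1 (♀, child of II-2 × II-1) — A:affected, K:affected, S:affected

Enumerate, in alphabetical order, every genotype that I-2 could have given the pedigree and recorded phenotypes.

I-2 ∈ {AA Kk SS, AA Kk Ss, AA Kk ss, AA kk SS, AA kk Ss, AA kk ss, Aa Kk SS, Aa Kk Ss, Aa Kk ss, Aa kk SS, Aa kk Ss, Aa kk ss, aa Kk SS, aa Kk Ss, aa Kk ss, aa kk SS, aa kk Ss, aa kk ss}

A/I-1 ? ·: aa|Aa|AA
A/I-2 ? ·: aa|Aa|AA
A/II-1 aff I-1×I-2: Aa|AA
A/II-2 aff ·: Aa|AA
A/II-3 ? I-1×I-2: aa|Aa|AA
A/III-1 aff II-2×II-1: Aa|AA
⇒ A over [I-1,I-2,II-1,II-2,II-3,III-1]: 76 consistent
K/I-1 aff ·: Kk
K/I-2 ? ·: kk|Kk
K/II-1 ? I-1×I-2: kk|Kk|KK
K/II-2 ? ·: kk|Kk|KK
K/II-3 un I-1×I-2: kk
K/III-1 aff II-2×II-1: Kk|KK
⇒ K over [I-1,I-2,II-1,II-2,II-3,III-1]: 18 consistent
S/I-1 ? ·: ss|Ss|SS
S/I-2 ? ·: ss|Ss|SS
S/II-1 ? I-1×I-2: ss|Ss|SS
S/II-2 ? ·: ss|Ss|SS
S/II-3 aff I-1×I-2: Ss|SS
S/III-1 aff II-2×II-1: Ss|SS
⇒ S over [I-1,I-2,II-1,II-2,II-3,III-1]: 86 consistent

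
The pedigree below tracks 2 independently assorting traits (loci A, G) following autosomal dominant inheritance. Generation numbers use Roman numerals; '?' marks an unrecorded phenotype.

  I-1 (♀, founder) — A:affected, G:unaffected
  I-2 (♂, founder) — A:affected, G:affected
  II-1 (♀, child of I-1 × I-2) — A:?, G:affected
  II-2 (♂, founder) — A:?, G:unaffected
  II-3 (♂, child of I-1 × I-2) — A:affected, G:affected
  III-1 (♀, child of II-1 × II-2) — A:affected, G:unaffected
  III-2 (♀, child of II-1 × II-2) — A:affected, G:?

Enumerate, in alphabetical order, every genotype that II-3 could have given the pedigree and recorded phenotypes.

II-3 ∈ {AA Gg, Aa Gg}

A/I-1 aff ·: Aa|AA
A/I-2 aff ·: Aa|AA
A/II-1 ? I-1×I-2: aa|Aa|AA
A/II-2 ? ·: aa|Aa|AA
A/II-3 aff I-1×I-2: Aa|AA
A/III-1 aff II-1×II-2: Aa|AA
A/III-2 aff II-1×II-2: Aa|AA
⇒ A over [I-1,I-2,II-1,II-2,II-3,III-1,III-2]: 100 consistent
G/I-1 un ·: gg
G/I-2 aff ·: Gg|GG
G/II-1 aff I-1×I-2: Gg
G/II-2 un ·: gg
G/II-3 aff I-1×I-2: Gg
G/III-1 un II-1×II-2: gg
G/III-2 ? II-1×II-2: gg|Gg
⇒ G over [I-1,I-2,II-1,II-2,II-3,III-1,III-2]: 4 consistent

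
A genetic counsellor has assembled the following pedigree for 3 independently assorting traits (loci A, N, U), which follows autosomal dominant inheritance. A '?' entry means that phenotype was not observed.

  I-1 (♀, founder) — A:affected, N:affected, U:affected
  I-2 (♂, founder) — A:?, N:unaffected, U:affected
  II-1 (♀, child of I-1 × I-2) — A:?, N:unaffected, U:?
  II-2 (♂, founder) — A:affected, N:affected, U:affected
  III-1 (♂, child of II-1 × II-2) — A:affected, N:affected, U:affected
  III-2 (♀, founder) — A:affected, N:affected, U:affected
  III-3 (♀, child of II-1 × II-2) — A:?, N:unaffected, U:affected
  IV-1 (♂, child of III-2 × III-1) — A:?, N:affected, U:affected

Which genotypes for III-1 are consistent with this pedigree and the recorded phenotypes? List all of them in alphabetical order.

A/I-1 aff ·: Aa|AA
A/I-2 ? ·: aa|Aa|AA
A/II-1 ? I-1×I-2: aa|Aa|AA
A/II-2 aff ·: Aa|AA
A/III-1 aff II-1×II-2: Aa|AA
A/III-2 aff ·: Aa|AA
A/III-3 ? II-1×II-2: aa|Aa|AA
A/IV-1 ? III-2×III-1: aa|Aa|AA
⇒ A over [I-1,I-2,II-1,II-2,III-1,III-2,III-3,IV-1]: 306 consistent
N/I-1 aff ·: Nn
N/I-2 un ·: nn
N/II-1 un I-1×I-2: nn
N/II-2 aff ·: Nn
N/III-1 aff II-1×II-2: Nn
N/III-2 aff ·: Nn|NN
N/III-3 un II-1×II-2: nn
N/IV-1 aff III-2×III-1: Nn|NN
⇒ N over [I-1,I-2,II-1,II-2,III-1,III-2,III-3,IV-1]: 4 consistent
U/I-1 aff ·: Uu|UU
U/I-2 aff ·: Uu|UU
U/II-1 ? I-1×I-2: uu|Uu|UU
U/II-2 aff ·: Uu|UU
U/III-1 aff II-1×II-2: Uu|UU
U/III-2 aff ·: Uu|UU
U/III-3 aff II-1×II-2: Uu|UU
U/IV-1 aff III-2×III-1: Uu|UU
⇒ U over [I-1,I-2,II-1,II-2,III-1,III-2,III-3,IV-1]: 160 consistent

III-1 ∈ {AA Nn UU, AA Nn Uu, Aa Nn UU, Aa Nn Uu}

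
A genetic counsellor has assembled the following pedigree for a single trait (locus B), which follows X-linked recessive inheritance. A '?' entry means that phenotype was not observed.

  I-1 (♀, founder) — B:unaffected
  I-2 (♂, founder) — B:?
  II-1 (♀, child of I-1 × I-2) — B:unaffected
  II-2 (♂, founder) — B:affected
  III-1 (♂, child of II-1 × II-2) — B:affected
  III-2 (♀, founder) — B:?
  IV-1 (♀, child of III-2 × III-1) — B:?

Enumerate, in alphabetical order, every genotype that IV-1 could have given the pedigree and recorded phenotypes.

IV-1 ∈ {X^BX^b, X^bX^b}

B/I-1 un ·: X^BX^B|X^BX^b
B/I-2 ? ·: X^BY|X^bY
B/II-1 un I-1×I-2: X^BX^b
B/II-2 aff ·: X^bY
B/III-1 aff II-1×II-2: X^bY
B/III-2 ? ·: X^BX^B|X^BX^b|X^bX^b
B/IV-1 ? III-2×III-1: X^BX^b|X^bX^b
⇒ B over [I-1,I-2,II-1,II-2,III-1,III-2,IV-1]: 12 consistent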